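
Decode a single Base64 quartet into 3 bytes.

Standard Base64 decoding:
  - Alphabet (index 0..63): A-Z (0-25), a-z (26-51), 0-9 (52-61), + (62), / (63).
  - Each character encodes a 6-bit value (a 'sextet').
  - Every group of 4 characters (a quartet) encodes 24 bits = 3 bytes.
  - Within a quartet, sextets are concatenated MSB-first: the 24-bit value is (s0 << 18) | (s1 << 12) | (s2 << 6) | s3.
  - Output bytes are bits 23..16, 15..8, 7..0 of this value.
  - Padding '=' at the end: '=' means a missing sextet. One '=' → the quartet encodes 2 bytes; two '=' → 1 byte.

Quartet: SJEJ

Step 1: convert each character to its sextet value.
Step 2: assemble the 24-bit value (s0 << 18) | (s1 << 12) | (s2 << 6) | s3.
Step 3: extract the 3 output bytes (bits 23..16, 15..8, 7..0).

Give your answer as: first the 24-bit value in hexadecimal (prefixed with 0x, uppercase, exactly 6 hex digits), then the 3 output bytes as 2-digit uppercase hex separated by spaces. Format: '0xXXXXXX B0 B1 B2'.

Answer: 0x489109 48 91 09

Derivation:
Sextets: S=18, J=9, E=4, J=9
24-bit: (18<<18) | (9<<12) | (4<<6) | 9
      = 0x480000 | 0x009000 | 0x000100 | 0x000009
      = 0x489109
Bytes: (v>>16)&0xFF=48, (v>>8)&0xFF=91, v&0xFF=09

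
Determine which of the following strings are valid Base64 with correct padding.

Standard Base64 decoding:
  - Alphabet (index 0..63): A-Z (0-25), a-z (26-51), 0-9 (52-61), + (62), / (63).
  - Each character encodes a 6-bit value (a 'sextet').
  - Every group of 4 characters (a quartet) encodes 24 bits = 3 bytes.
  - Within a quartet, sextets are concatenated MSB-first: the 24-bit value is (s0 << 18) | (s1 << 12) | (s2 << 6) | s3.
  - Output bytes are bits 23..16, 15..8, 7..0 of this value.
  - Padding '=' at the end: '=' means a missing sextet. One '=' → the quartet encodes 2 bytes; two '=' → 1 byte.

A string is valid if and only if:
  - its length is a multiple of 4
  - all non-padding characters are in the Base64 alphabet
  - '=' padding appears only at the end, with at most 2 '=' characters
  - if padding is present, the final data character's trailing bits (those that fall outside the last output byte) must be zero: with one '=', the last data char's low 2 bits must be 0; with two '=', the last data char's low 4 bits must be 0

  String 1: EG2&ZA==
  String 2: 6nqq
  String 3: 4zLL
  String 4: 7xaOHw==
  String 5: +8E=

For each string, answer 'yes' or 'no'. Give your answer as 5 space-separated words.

String 1: 'EG2&ZA==' → invalid (bad char(s): ['&'])
String 2: '6nqq' → valid
String 3: '4zLL' → valid
String 4: '7xaOHw==' → valid
String 5: '+8E=' → valid

Answer: no yes yes yes yes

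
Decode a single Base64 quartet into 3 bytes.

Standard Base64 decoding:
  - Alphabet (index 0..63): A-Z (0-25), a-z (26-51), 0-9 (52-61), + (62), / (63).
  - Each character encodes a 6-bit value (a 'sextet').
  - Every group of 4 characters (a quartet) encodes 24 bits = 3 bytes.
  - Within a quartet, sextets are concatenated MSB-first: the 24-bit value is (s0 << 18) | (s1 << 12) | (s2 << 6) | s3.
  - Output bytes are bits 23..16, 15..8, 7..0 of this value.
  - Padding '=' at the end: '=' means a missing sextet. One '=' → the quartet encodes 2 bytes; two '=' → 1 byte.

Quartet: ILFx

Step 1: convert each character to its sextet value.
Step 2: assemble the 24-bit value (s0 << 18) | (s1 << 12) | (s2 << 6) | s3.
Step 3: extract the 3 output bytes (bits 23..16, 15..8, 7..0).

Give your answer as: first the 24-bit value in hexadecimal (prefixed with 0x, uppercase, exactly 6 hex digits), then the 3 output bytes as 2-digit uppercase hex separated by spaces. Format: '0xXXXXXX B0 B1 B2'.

Answer: 0x20B171 20 B1 71

Derivation:
Sextets: I=8, L=11, F=5, x=49
24-bit: (8<<18) | (11<<12) | (5<<6) | 49
      = 0x200000 | 0x00B000 | 0x000140 | 0x000031
      = 0x20B171
Bytes: (v>>16)&0xFF=20, (v>>8)&0xFF=B1, v&0xFF=71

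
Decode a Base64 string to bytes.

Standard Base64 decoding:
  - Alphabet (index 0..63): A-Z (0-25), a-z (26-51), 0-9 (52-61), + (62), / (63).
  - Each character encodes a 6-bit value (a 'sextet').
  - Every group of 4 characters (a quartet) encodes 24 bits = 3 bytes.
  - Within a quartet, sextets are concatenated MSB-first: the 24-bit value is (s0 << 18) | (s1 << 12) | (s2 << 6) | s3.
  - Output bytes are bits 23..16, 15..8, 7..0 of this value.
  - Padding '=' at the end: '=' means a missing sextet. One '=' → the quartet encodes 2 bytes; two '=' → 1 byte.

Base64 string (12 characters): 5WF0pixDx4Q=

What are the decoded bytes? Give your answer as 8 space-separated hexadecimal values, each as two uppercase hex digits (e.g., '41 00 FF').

After char 0 ('5'=57): chars_in_quartet=1 acc=0x39 bytes_emitted=0
After char 1 ('W'=22): chars_in_quartet=2 acc=0xE56 bytes_emitted=0
After char 2 ('F'=5): chars_in_quartet=3 acc=0x39585 bytes_emitted=0
After char 3 ('0'=52): chars_in_quartet=4 acc=0xE56174 -> emit E5 61 74, reset; bytes_emitted=3
After char 4 ('p'=41): chars_in_quartet=1 acc=0x29 bytes_emitted=3
After char 5 ('i'=34): chars_in_quartet=2 acc=0xA62 bytes_emitted=3
After char 6 ('x'=49): chars_in_quartet=3 acc=0x298B1 bytes_emitted=3
After char 7 ('D'=3): chars_in_quartet=4 acc=0xA62C43 -> emit A6 2C 43, reset; bytes_emitted=6
After char 8 ('x'=49): chars_in_quartet=1 acc=0x31 bytes_emitted=6
After char 9 ('4'=56): chars_in_quartet=2 acc=0xC78 bytes_emitted=6
After char 10 ('Q'=16): chars_in_quartet=3 acc=0x31E10 bytes_emitted=6
Padding '=': partial quartet acc=0x31E10 -> emit C7 84; bytes_emitted=8

Answer: E5 61 74 A6 2C 43 C7 84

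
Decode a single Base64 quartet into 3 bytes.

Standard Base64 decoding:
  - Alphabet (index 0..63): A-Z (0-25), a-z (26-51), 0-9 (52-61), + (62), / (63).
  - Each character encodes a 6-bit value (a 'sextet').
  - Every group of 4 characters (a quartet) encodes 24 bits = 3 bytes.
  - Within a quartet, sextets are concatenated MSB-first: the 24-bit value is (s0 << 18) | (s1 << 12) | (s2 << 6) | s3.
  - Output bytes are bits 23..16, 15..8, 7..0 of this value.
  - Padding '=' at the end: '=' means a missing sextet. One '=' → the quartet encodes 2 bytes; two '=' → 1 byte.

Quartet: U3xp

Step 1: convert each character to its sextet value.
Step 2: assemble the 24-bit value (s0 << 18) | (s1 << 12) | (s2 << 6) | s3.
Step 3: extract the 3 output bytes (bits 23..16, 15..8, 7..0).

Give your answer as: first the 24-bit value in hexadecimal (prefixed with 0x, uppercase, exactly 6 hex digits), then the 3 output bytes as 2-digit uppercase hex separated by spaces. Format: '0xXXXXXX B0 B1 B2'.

Sextets: U=20, 3=55, x=49, p=41
24-bit: (20<<18) | (55<<12) | (49<<6) | 41
      = 0x500000 | 0x037000 | 0x000C40 | 0x000029
      = 0x537C69
Bytes: (v>>16)&0xFF=53, (v>>8)&0xFF=7C, v&0xFF=69

Answer: 0x537C69 53 7C 69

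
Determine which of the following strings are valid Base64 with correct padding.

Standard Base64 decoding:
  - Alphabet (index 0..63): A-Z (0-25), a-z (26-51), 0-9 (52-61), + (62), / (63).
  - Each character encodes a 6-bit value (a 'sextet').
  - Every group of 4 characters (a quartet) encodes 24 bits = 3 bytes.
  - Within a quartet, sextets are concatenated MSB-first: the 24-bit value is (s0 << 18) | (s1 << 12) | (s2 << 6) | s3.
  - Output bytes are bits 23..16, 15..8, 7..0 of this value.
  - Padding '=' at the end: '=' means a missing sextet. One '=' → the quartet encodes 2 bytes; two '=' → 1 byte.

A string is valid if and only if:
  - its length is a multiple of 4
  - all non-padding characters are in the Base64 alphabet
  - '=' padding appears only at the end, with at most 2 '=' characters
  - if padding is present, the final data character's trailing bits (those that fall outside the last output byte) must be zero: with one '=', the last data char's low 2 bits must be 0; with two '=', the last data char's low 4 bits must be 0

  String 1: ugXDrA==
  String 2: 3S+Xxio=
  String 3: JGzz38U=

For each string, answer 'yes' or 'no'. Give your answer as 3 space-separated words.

Answer: yes yes yes

Derivation:
String 1: 'ugXDrA==' → valid
String 2: '3S+Xxio=' → valid
String 3: 'JGzz38U=' → valid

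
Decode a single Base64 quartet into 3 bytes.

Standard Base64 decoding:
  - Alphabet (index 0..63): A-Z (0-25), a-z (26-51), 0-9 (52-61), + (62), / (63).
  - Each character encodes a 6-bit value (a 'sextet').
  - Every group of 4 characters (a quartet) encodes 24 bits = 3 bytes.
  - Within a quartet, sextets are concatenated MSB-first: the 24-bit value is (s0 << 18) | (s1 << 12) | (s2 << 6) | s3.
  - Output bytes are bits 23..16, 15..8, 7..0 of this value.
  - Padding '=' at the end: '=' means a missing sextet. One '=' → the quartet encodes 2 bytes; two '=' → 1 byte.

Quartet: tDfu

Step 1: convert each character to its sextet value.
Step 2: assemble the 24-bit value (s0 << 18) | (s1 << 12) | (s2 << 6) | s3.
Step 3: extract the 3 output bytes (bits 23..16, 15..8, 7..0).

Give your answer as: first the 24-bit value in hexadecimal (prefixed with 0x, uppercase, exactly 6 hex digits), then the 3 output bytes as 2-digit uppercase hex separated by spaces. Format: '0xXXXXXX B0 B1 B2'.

Sextets: t=45, D=3, f=31, u=46
24-bit: (45<<18) | (3<<12) | (31<<6) | 46
      = 0xB40000 | 0x003000 | 0x0007C0 | 0x00002E
      = 0xB437EE
Bytes: (v>>16)&0xFF=B4, (v>>8)&0xFF=37, v&0xFF=EE

Answer: 0xB437EE B4 37 EE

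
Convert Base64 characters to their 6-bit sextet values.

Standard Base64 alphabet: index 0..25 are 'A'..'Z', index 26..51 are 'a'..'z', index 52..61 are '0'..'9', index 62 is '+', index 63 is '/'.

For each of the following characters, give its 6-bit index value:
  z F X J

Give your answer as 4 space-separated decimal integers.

Answer: 51 5 23 9

Derivation:
'z': a..z range, 26 + ord('z') − ord('a') = 51
'F': A..Z range, ord('F') − ord('A') = 5
'X': A..Z range, ord('X') − ord('A') = 23
'J': A..Z range, ord('J') − ord('A') = 9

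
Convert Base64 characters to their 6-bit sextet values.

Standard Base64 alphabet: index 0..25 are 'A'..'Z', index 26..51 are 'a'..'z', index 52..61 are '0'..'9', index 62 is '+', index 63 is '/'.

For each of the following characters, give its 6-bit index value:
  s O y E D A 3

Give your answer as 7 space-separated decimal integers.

Answer: 44 14 50 4 3 0 55

Derivation:
's': a..z range, 26 + ord('s') − ord('a') = 44
'O': A..Z range, ord('O') − ord('A') = 14
'y': a..z range, 26 + ord('y') − ord('a') = 50
'E': A..Z range, ord('E') − ord('A') = 4
'D': A..Z range, ord('D') − ord('A') = 3
'A': A..Z range, ord('A') − ord('A') = 0
'3': 0..9 range, 52 + ord('3') − ord('0') = 55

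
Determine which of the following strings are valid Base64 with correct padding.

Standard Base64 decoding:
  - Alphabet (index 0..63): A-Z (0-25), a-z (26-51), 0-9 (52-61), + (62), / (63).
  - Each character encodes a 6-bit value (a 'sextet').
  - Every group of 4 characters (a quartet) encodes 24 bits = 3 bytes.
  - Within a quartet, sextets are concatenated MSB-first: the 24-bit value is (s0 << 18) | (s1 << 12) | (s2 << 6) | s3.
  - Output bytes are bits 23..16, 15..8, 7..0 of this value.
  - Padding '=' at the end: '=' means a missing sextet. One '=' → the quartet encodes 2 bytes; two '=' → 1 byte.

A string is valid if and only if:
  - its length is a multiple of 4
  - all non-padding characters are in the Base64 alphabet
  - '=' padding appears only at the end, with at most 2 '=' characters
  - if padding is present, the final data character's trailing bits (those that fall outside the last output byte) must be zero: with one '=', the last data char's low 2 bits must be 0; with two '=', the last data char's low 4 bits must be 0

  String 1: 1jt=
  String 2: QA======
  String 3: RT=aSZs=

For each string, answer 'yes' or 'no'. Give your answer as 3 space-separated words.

String 1: '1jt=' → invalid (bad trailing bits)
String 2: 'QA======' → invalid (6 pad chars (max 2))
String 3: 'RT=aSZs=' → invalid (bad char(s): ['=']; '=' in middle)

Answer: no no no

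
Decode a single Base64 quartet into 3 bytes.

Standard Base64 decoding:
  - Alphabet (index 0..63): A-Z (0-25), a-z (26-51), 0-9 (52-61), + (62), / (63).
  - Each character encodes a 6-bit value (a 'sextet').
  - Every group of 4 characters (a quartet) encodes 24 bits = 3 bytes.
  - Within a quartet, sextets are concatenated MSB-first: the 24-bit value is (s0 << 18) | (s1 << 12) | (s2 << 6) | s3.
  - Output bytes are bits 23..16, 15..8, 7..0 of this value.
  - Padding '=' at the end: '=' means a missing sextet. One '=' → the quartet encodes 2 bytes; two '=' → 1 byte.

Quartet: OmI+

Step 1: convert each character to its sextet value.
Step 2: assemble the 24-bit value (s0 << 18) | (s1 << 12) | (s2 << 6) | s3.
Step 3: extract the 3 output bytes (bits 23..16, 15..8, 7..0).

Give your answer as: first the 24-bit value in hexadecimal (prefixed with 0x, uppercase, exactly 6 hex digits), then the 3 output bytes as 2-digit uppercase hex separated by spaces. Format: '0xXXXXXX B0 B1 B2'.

Answer: 0x3A623E 3A 62 3E

Derivation:
Sextets: O=14, m=38, I=8, +=62
24-bit: (14<<18) | (38<<12) | (8<<6) | 62
      = 0x380000 | 0x026000 | 0x000200 | 0x00003E
      = 0x3A623E
Bytes: (v>>16)&0xFF=3A, (v>>8)&0xFF=62, v&0xFF=3E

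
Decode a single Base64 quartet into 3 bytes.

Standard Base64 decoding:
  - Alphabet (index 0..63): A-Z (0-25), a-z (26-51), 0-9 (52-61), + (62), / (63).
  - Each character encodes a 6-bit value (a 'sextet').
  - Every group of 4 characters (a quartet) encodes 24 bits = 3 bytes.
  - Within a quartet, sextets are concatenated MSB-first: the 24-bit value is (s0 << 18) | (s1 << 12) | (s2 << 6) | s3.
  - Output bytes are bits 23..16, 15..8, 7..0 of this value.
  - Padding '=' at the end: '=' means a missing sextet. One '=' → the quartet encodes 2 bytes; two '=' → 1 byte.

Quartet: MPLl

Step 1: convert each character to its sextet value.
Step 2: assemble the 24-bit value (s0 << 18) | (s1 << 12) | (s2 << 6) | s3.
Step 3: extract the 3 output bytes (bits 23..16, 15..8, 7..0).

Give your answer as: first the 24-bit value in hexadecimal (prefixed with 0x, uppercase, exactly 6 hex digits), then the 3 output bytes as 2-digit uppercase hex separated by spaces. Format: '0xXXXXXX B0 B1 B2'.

Sextets: M=12, P=15, L=11, l=37
24-bit: (12<<18) | (15<<12) | (11<<6) | 37
      = 0x300000 | 0x00F000 | 0x0002C0 | 0x000025
      = 0x30F2E5
Bytes: (v>>16)&0xFF=30, (v>>8)&0xFF=F2, v&0xFF=E5

Answer: 0x30F2E5 30 F2 E5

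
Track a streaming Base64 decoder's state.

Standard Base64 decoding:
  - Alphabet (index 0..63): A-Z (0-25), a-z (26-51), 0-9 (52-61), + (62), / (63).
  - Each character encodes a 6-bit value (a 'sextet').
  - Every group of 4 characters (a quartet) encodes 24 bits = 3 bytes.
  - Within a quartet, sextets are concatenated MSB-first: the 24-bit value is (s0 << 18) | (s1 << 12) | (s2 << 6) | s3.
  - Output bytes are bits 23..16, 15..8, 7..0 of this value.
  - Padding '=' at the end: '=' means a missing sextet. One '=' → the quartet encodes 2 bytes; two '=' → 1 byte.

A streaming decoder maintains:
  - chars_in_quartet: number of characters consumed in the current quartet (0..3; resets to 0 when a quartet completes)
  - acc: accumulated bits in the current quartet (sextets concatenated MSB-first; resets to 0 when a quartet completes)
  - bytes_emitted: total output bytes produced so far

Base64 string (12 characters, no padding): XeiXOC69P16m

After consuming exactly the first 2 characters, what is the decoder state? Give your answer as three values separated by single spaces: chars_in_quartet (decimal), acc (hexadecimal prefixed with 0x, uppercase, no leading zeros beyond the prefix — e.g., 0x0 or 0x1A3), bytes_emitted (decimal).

Answer: 2 0x5DE 0

Derivation:
After char 0 ('X'=23): chars_in_quartet=1 acc=0x17 bytes_emitted=0
After char 1 ('e'=30): chars_in_quartet=2 acc=0x5DE bytes_emitted=0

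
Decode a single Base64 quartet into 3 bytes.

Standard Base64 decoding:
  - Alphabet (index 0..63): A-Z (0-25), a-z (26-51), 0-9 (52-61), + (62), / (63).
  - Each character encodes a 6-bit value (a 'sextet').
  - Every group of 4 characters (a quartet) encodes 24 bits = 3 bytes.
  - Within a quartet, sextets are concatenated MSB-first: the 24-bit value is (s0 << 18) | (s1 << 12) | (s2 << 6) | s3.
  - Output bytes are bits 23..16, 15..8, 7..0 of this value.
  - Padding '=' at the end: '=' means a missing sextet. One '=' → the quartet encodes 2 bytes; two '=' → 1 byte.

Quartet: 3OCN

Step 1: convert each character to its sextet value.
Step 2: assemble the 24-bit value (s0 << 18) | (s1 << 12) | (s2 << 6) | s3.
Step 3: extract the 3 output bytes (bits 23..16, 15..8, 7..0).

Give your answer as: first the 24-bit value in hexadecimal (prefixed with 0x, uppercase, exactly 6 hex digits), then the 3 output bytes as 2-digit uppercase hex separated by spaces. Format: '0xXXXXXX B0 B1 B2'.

Answer: 0xDCE08D DC E0 8D

Derivation:
Sextets: 3=55, O=14, C=2, N=13
24-bit: (55<<18) | (14<<12) | (2<<6) | 13
      = 0xDC0000 | 0x00E000 | 0x000080 | 0x00000D
      = 0xDCE08D
Bytes: (v>>16)&0xFF=DC, (v>>8)&0xFF=E0, v&0xFF=8D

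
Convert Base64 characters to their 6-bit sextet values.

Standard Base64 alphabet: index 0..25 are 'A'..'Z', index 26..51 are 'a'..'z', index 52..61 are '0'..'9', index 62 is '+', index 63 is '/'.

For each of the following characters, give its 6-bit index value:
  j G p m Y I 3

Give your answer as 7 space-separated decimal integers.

'j': a..z range, 26 + ord('j') − ord('a') = 35
'G': A..Z range, ord('G') − ord('A') = 6
'p': a..z range, 26 + ord('p') − ord('a') = 41
'm': a..z range, 26 + ord('m') − ord('a') = 38
'Y': A..Z range, ord('Y') − ord('A') = 24
'I': A..Z range, ord('I') − ord('A') = 8
'3': 0..9 range, 52 + ord('3') − ord('0') = 55

Answer: 35 6 41 38 24 8 55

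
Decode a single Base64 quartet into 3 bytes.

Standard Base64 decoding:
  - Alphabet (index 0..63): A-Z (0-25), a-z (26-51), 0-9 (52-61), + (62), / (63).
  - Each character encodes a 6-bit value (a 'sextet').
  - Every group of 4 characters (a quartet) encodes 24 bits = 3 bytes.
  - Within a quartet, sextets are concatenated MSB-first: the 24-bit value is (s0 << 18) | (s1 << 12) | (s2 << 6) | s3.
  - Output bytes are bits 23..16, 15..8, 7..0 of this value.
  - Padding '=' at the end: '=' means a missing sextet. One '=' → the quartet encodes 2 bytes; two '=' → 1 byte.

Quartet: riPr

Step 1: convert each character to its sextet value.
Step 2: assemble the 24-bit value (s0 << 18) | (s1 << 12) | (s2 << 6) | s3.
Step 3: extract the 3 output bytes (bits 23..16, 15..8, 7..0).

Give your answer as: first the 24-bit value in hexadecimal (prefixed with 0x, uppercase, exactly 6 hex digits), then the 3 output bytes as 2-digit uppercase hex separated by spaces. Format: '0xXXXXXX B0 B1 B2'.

Answer: 0xAE23EB AE 23 EB

Derivation:
Sextets: r=43, i=34, P=15, r=43
24-bit: (43<<18) | (34<<12) | (15<<6) | 43
      = 0xAC0000 | 0x022000 | 0x0003C0 | 0x00002B
      = 0xAE23EB
Bytes: (v>>16)&0xFF=AE, (v>>8)&0xFF=23, v&0xFF=EB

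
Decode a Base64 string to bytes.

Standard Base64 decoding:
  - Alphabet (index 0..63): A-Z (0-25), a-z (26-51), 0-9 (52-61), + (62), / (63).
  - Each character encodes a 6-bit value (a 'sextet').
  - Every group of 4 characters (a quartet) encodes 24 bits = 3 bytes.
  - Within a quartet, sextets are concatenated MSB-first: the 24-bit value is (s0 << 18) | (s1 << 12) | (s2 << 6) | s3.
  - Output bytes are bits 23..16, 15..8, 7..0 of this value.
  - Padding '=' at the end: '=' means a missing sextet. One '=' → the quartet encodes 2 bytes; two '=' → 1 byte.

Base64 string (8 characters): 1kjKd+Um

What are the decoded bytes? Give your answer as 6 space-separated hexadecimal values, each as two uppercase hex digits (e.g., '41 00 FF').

Answer: D6 48 CA 77 E5 26

Derivation:
After char 0 ('1'=53): chars_in_quartet=1 acc=0x35 bytes_emitted=0
After char 1 ('k'=36): chars_in_quartet=2 acc=0xD64 bytes_emitted=0
After char 2 ('j'=35): chars_in_quartet=3 acc=0x35923 bytes_emitted=0
After char 3 ('K'=10): chars_in_quartet=4 acc=0xD648CA -> emit D6 48 CA, reset; bytes_emitted=3
After char 4 ('d'=29): chars_in_quartet=1 acc=0x1D bytes_emitted=3
After char 5 ('+'=62): chars_in_quartet=2 acc=0x77E bytes_emitted=3
After char 6 ('U'=20): chars_in_quartet=3 acc=0x1DF94 bytes_emitted=3
After char 7 ('m'=38): chars_in_quartet=4 acc=0x77E526 -> emit 77 E5 26, reset; bytes_emitted=6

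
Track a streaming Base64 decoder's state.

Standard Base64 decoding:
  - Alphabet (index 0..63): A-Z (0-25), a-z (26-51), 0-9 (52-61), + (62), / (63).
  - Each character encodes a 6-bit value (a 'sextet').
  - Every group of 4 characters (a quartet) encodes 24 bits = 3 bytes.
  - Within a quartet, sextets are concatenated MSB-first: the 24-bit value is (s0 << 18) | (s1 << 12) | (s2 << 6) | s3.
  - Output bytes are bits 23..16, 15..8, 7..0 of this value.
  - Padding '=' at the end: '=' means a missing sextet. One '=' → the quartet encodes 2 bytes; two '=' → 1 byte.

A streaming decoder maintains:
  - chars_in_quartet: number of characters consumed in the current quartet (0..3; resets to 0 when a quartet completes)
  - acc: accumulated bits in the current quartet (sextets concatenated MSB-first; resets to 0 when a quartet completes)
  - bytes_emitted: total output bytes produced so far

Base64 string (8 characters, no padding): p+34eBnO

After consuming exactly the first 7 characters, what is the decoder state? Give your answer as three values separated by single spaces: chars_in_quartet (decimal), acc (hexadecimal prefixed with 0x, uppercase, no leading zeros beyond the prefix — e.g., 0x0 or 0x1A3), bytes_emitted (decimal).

After char 0 ('p'=41): chars_in_quartet=1 acc=0x29 bytes_emitted=0
After char 1 ('+'=62): chars_in_quartet=2 acc=0xA7E bytes_emitted=0
After char 2 ('3'=55): chars_in_quartet=3 acc=0x29FB7 bytes_emitted=0
After char 3 ('4'=56): chars_in_quartet=4 acc=0xA7EDF8 -> emit A7 ED F8, reset; bytes_emitted=3
After char 4 ('e'=30): chars_in_quartet=1 acc=0x1E bytes_emitted=3
After char 5 ('B'=1): chars_in_quartet=2 acc=0x781 bytes_emitted=3
After char 6 ('n'=39): chars_in_quartet=3 acc=0x1E067 bytes_emitted=3

Answer: 3 0x1E067 3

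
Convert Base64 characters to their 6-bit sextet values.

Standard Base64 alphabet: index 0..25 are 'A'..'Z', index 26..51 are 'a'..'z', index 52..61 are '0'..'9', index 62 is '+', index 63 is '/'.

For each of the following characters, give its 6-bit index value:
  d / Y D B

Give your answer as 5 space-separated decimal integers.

Answer: 29 63 24 3 1

Derivation:
'd': a..z range, 26 + ord('d') − ord('a') = 29
'/': index 63
'Y': A..Z range, ord('Y') − ord('A') = 24
'D': A..Z range, ord('D') − ord('A') = 3
'B': A..Z range, ord('B') − ord('A') = 1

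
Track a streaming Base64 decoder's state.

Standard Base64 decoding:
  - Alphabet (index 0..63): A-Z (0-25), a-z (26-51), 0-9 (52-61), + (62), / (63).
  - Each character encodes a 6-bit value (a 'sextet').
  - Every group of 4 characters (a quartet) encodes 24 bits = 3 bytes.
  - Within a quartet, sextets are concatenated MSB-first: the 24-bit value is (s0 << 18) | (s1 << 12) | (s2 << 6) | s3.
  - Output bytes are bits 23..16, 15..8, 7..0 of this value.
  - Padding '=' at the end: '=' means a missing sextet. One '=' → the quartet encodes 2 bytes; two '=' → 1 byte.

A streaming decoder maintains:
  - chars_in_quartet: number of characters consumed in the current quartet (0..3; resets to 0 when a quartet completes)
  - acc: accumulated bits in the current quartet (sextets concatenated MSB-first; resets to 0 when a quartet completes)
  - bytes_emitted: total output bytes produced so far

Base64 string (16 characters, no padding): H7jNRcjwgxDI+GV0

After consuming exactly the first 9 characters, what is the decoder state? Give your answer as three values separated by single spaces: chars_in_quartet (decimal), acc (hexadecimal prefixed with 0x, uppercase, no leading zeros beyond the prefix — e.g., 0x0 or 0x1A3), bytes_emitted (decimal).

Answer: 1 0x20 6

Derivation:
After char 0 ('H'=7): chars_in_quartet=1 acc=0x7 bytes_emitted=0
After char 1 ('7'=59): chars_in_quartet=2 acc=0x1FB bytes_emitted=0
After char 2 ('j'=35): chars_in_quartet=3 acc=0x7EE3 bytes_emitted=0
After char 3 ('N'=13): chars_in_quartet=4 acc=0x1FB8CD -> emit 1F B8 CD, reset; bytes_emitted=3
After char 4 ('R'=17): chars_in_quartet=1 acc=0x11 bytes_emitted=3
After char 5 ('c'=28): chars_in_quartet=2 acc=0x45C bytes_emitted=3
After char 6 ('j'=35): chars_in_quartet=3 acc=0x11723 bytes_emitted=3
After char 7 ('w'=48): chars_in_quartet=4 acc=0x45C8F0 -> emit 45 C8 F0, reset; bytes_emitted=6
After char 8 ('g'=32): chars_in_quartet=1 acc=0x20 bytes_emitted=6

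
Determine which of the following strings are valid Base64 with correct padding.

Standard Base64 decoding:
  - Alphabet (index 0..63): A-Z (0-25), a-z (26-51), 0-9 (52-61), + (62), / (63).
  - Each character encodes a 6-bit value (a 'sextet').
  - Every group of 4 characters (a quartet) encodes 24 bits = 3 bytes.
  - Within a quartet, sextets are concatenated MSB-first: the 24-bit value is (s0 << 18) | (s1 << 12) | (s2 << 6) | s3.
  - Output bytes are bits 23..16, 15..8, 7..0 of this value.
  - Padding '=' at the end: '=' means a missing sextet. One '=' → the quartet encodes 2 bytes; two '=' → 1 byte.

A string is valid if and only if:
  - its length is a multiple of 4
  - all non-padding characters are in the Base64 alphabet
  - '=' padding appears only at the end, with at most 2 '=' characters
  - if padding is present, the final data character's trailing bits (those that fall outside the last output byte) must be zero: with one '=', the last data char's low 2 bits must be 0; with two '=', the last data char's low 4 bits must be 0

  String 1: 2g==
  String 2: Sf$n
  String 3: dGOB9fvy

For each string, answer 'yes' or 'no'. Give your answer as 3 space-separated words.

String 1: '2g==' → valid
String 2: 'Sf$n' → invalid (bad char(s): ['$'])
String 3: 'dGOB9fvy' → valid

Answer: yes no yes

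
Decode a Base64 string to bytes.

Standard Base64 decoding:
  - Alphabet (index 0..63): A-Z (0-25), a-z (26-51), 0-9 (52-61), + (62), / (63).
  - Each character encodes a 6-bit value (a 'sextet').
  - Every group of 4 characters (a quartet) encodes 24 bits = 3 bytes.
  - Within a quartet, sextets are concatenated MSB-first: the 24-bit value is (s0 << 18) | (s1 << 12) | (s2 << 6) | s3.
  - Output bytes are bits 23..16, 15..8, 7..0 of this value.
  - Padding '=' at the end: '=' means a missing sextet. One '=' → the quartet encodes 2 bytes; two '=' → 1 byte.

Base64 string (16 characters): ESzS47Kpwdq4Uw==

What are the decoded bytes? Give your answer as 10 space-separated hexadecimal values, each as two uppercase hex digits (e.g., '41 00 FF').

Answer: 11 2C D2 E3 B2 A9 C1 DA B8 53

Derivation:
After char 0 ('E'=4): chars_in_quartet=1 acc=0x4 bytes_emitted=0
After char 1 ('S'=18): chars_in_quartet=2 acc=0x112 bytes_emitted=0
After char 2 ('z'=51): chars_in_quartet=3 acc=0x44B3 bytes_emitted=0
After char 3 ('S'=18): chars_in_quartet=4 acc=0x112CD2 -> emit 11 2C D2, reset; bytes_emitted=3
After char 4 ('4'=56): chars_in_quartet=1 acc=0x38 bytes_emitted=3
After char 5 ('7'=59): chars_in_quartet=2 acc=0xE3B bytes_emitted=3
After char 6 ('K'=10): chars_in_quartet=3 acc=0x38ECA bytes_emitted=3
After char 7 ('p'=41): chars_in_quartet=4 acc=0xE3B2A9 -> emit E3 B2 A9, reset; bytes_emitted=6
After char 8 ('w'=48): chars_in_quartet=1 acc=0x30 bytes_emitted=6
After char 9 ('d'=29): chars_in_quartet=2 acc=0xC1D bytes_emitted=6
After char 10 ('q'=42): chars_in_quartet=3 acc=0x3076A bytes_emitted=6
After char 11 ('4'=56): chars_in_quartet=4 acc=0xC1DAB8 -> emit C1 DA B8, reset; bytes_emitted=9
After char 12 ('U'=20): chars_in_quartet=1 acc=0x14 bytes_emitted=9
After char 13 ('w'=48): chars_in_quartet=2 acc=0x530 bytes_emitted=9
Padding '==': partial quartet acc=0x530 -> emit 53; bytes_emitted=10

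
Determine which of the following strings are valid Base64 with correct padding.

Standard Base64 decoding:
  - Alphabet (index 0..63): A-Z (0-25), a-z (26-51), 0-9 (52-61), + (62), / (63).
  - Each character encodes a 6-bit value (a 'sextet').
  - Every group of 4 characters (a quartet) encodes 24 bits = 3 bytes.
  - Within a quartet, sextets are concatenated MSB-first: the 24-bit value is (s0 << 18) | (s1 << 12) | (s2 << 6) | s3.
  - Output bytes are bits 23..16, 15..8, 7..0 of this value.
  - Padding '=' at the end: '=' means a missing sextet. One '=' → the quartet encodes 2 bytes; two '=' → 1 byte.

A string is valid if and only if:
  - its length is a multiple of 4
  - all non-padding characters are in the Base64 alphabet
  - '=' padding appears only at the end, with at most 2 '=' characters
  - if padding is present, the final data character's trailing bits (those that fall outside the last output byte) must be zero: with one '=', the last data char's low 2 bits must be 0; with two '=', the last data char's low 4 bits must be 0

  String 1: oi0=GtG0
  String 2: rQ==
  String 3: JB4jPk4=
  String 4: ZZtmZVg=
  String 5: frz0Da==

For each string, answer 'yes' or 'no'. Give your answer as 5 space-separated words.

String 1: 'oi0=GtG0' → invalid (bad char(s): ['=']; '=' in middle)
String 2: 'rQ==' → valid
String 3: 'JB4jPk4=' → valid
String 4: 'ZZtmZVg=' → valid
String 5: 'frz0Da==' → invalid (bad trailing bits)

Answer: no yes yes yes no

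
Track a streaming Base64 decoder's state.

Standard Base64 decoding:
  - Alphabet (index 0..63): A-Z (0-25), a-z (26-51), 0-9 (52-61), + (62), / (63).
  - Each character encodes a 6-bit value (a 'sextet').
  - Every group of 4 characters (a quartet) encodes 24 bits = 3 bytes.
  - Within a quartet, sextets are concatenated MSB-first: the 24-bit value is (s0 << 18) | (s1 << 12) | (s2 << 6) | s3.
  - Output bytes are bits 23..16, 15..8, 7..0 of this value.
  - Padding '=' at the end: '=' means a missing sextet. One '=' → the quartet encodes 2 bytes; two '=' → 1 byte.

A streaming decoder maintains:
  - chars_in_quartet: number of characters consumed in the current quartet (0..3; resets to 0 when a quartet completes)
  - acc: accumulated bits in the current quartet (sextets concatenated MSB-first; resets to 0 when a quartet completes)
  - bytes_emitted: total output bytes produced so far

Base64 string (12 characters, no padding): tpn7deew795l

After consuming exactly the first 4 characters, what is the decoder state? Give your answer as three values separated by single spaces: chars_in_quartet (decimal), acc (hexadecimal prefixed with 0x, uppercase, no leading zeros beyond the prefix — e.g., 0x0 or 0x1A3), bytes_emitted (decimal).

After char 0 ('t'=45): chars_in_quartet=1 acc=0x2D bytes_emitted=0
After char 1 ('p'=41): chars_in_quartet=2 acc=0xB69 bytes_emitted=0
After char 2 ('n'=39): chars_in_quartet=3 acc=0x2DA67 bytes_emitted=0
After char 3 ('7'=59): chars_in_quartet=4 acc=0xB699FB -> emit B6 99 FB, reset; bytes_emitted=3

Answer: 0 0x0 3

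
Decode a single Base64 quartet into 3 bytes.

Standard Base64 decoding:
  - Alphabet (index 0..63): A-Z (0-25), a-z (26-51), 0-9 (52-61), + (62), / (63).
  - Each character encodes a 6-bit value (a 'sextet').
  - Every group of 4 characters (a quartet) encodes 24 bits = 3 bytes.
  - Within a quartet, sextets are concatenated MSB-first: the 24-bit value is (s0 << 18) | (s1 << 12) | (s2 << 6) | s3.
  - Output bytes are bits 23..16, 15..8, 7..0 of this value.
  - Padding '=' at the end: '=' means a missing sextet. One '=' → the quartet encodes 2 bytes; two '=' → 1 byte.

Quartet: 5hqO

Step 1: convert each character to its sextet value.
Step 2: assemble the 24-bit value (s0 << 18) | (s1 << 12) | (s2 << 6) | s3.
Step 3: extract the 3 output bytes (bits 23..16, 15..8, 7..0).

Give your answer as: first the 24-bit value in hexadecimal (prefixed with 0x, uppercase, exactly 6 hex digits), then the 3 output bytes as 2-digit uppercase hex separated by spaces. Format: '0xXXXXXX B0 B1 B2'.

Answer: 0xE61A8E E6 1A 8E

Derivation:
Sextets: 5=57, h=33, q=42, O=14
24-bit: (57<<18) | (33<<12) | (42<<6) | 14
      = 0xE40000 | 0x021000 | 0x000A80 | 0x00000E
      = 0xE61A8E
Bytes: (v>>16)&0xFF=E6, (v>>8)&0xFF=1A, v&0xFF=8E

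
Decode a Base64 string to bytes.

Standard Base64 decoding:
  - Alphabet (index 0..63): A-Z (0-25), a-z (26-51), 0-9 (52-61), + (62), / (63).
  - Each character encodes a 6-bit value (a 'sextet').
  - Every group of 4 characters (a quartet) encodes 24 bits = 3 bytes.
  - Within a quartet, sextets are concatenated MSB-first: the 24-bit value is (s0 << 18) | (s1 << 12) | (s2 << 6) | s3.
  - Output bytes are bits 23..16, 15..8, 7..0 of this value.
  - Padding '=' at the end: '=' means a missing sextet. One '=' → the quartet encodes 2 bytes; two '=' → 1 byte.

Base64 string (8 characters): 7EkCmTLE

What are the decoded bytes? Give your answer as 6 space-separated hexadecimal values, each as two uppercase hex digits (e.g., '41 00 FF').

Answer: EC 49 02 99 32 C4

Derivation:
After char 0 ('7'=59): chars_in_quartet=1 acc=0x3B bytes_emitted=0
After char 1 ('E'=4): chars_in_quartet=2 acc=0xEC4 bytes_emitted=0
After char 2 ('k'=36): chars_in_quartet=3 acc=0x3B124 bytes_emitted=0
After char 3 ('C'=2): chars_in_quartet=4 acc=0xEC4902 -> emit EC 49 02, reset; bytes_emitted=3
After char 4 ('m'=38): chars_in_quartet=1 acc=0x26 bytes_emitted=3
After char 5 ('T'=19): chars_in_quartet=2 acc=0x993 bytes_emitted=3
After char 6 ('L'=11): chars_in_quartet=3 acc=0x264CB bytes_emitted=3
After char 7 ('E'=4): chars_in_quartet=4 acc=0x9932C4 -> emit 99 32 C4, reset; bytes_emitted=6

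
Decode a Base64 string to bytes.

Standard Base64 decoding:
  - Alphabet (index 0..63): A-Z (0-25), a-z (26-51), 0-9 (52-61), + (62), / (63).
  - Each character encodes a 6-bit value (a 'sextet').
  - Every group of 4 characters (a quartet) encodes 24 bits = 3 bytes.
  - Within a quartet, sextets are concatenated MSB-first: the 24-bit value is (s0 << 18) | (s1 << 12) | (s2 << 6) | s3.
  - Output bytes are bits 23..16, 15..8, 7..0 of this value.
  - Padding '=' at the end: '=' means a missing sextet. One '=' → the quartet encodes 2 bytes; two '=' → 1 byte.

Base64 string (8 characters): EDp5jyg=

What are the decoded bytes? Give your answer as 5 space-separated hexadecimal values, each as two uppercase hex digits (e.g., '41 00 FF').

After char 0 ('E'=4): chars_in_quartet=1 acc=0x4 bytes_emitted=0
After char 1 ('D'=3): chars_in_quartet=2 acc=0x103 bytes_emitted=0
After char 2 ('p'=41): chars_in_quartet=3 acc=0x40E9 bytes_emitted=0
After char 3 ('5'=57): chars_in_quartet=4 acc=0x103A79 -> emit 10 3A 79, reset; bytes_emitted=3
After char 4 ('j'=35): chars_in_quartet=1 acc=0x23 bytes_emitted=3
After char 5 ('y'=50): chars_in_quartet=2 acc=0x8F2 bytes_emitted=3
After char 6 ('g'=32): chars_in_quartet=3 acc=0x23CA0 bytes_emitted=3
Padding '=': partial quartet acc=0x23CA0 -> emit 8F 28; bytes_emitted=5

Answer: 10 3A 79 8F 28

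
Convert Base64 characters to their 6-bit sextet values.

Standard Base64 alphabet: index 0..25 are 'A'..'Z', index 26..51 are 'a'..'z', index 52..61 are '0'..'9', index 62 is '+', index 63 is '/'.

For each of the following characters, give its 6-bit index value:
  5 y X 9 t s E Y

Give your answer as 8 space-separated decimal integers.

'5': 0..9 range, 52 + ord('5') − ord('0') = 57
'y': a..z range, 26 + ord('y') − ord('a') = 50
'X': A..Z range, ord('X') − ord('A') = 23
'9': 0..9 range, 52 + ord('9') − ord('0') = 61
't': a..z range, 26 + ord('t') − ord('a') = 45
's': a..z range, 26 + ord('s') − ord('a') = 44
'E': A..Z range, ord('E') − ord('A') = 4
'Y': A..Z range, ord('Y') − ord('A') = 24

Answer: 57 50 23 61 45 44 4 24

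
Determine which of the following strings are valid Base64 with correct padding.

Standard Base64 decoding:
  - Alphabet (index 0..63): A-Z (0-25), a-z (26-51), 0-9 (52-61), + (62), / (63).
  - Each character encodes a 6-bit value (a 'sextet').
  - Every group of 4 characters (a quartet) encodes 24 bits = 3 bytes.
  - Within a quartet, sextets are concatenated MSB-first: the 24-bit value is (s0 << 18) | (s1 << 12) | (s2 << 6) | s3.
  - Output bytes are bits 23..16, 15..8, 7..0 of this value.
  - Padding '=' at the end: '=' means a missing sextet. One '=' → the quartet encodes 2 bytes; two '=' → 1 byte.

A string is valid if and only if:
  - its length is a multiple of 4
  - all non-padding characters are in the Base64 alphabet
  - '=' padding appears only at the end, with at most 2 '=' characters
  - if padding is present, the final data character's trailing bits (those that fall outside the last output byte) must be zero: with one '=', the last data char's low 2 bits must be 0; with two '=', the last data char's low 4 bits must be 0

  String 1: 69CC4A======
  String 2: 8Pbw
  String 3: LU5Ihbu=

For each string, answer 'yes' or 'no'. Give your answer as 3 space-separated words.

Answer: no yes no

Derivation:
String 1: '69CC4A======' → invalid (6 pad chars (max 2))
String 2: '8Pbw' → valid
String 3: 'LU5Ihbu=' → invalid (bad trailing bits)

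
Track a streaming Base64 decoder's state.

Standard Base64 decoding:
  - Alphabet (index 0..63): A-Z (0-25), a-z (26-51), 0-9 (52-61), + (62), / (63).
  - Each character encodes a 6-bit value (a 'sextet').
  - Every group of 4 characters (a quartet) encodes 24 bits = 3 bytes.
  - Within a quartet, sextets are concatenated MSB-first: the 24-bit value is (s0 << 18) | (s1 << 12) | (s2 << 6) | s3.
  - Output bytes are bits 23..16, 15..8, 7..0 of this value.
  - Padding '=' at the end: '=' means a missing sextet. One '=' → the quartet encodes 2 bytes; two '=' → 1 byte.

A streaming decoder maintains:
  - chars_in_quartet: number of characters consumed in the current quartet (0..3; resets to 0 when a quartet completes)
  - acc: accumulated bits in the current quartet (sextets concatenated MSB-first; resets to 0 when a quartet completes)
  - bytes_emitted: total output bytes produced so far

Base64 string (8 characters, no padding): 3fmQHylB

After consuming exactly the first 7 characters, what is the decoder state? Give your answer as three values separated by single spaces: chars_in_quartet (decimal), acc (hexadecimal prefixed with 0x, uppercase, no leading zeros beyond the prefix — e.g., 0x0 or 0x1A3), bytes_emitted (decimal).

After char 0 ('3'=55): chars_in_quartet=1 acc=0x37 bytes_emitted=0
After char 1 ('f'=31): chars_in_quartet=2 acc=0xDDF bytes_emitted=0
After char 2 ('m'=38): chars_in_quartet=3 acc=0x377E6 bytes_emitted=0
After char 3 ('Q'=16): chars_in_quartet=4 acc=0xDDF990 -> emit DD F9 90, reset; bytes_emitted=3
After char 4 ('H'=7): chars_in_quartet=1 acc=0x7 bytes_emitted=3
After char 5 ('y'=50): chars_in_quartet=2 acc=0x1F2 bytes_emitted=3
After char 6 ('l'=37): chars_in_quartet=3 acc=0x7CA5 bytes_emitted=3

Answer: 3 0x7CA5 3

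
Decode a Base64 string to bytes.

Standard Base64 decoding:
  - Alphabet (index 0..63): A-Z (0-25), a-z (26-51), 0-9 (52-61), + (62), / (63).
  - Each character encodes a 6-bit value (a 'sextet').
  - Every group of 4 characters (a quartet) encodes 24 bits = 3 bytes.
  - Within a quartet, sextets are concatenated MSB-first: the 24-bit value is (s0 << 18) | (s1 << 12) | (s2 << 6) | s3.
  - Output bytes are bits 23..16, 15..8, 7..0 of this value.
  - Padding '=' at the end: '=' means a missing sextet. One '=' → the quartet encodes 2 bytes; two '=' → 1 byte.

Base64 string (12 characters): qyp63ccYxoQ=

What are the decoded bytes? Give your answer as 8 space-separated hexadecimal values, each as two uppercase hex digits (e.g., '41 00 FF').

After char 0 ('q'=42): chars_in_quartet=1 acc=0x2A bytes_emitted=0
After char 1 ('y'=50): chars_in_quartet=2 acc=0xAB2 bytes_emitted=0
After char 2 ('p'=41): chars_in_quartet=3 acc=0x2ACA9 bytes_emitted=0
After char 3 ('6'=58): chars_in_quartet=4 acc=0xAB2A7A -> emit AB 2A 7A, reset; bytes_emitted=3
After char 4 ('3'=55): chars_in_quartet=1 acc=0x37 bytes_emitted=3
After char 5 ('c'=28): chars_in_quartet=2 acc=0xDDC bytes_emitted=3
After char 6 ('c'=28): chars_in_quartet=3 acc=0x3771C bytes_emitted=3
After char 7 ('Y'=24): chars_in_quartet=4 acc=0xDDC718 -> emit DD C7 18, reset; bytes_emitted=6
After char 8 ('x'=49): chars_in_quartet=1 acc=0x31 bytes_emitted=6
After char 9 ('o'=40): chars_in_quartet=2 acc=0xC68 bytes_emitted=6
After char 10 ('Q'=16): chars_in_quartet=3 acc=0x31A10 bytes_emitted=6
Padding '=': partial quartet acc=0x31A10 -> emit C6 84; bytes_emitted=8

Answer: AB 2A 7A DD C7 18 C6 84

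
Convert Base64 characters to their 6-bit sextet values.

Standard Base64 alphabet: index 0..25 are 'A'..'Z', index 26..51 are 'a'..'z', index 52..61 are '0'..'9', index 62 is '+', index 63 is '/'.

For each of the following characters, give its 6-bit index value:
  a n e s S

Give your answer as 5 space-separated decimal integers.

'a': a..z range, 26 + ord('a') − ord('a') = 26
'n': a..z range, 26 + ord('n') − ord('a') = 39
'e': a..z range, 26 + ord('e') − ord('a') = 30
's': a..z range, 26 + ord('s') − ord('a') = 44
'S': A..Z range, ord('S') − ord('A') = 18

Answer: 26 39 30 44 18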